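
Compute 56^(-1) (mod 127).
56^(-1) ≡ 93 (mod 127). Verification: 56 × 93 = 5208 ≡ 1 (mod 127)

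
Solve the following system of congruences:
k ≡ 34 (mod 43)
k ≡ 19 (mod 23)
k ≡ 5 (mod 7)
4205

Using the Chinese Remainder Theorem:
M = product of moduli = 6923
For equation 1: M_1 = 161, 161 ≡ 32 (mod 43), inverse of 161 mod 43 is 39 (check: 32 × 39 = 1248 ≡ 1 (mod 43))
For equation 2: M_2 = 301, 301 ≡ 2 (mod 23), inverse of 301 mod 23 is 12 (check: 2 × 12 = 24 ≡ 1 (mod 23))
For equation 3: M_3 = 989, 989 ≡ 2 (mod 7), inverse of 989 mod 7 is 4 (check: 2 × 4 = 8 ≡ 1 (mod 7))
Combine: k ≡ Σ r_i×M_i×(M_i⁻¹ mod m_i) = 34×161×39 + 19×301×12 + 5×989×4 = 213486 + 68628 + 19780 = 301894
301894 mod 6923 = 4205
k ≡ 4205 (mod 6923)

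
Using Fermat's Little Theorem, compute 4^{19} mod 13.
4

By Fermat's Little Theorem, a^(p-1) ≡ 1 (mod p) for prime p and gcd(a, p) = 1
Here p = 13, so 4^12 ≡ 1 (mod 13)
We can reduce the exponent: 19 mod 12 = 7
So 4^19 ≡ 4^7 (mod 13)
Computing: 4^7 mod 13 = 4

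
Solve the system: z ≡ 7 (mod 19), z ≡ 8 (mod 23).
M = 19 × 23 = 437. M₁ = 23, y₁ ≡ 5 (mod 19). M₂ = 19, y₂ ≡ 17 (mod 23). z = 7×23×5 + 8×19×17 ≡ 330 (mod 437)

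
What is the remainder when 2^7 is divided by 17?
7 = 4 + 2 + 1 (binary 111). Repeated squaring mod 17: 2^1 ≡ 2; 2^2 ≡ 2² = 4 ≡ 4; 2^4 ≡ 4² = 16 ≡ 16. Multiply: 2^7 = 2^4 × 2^2 × 2^1 ≡ 16 × 4 × 2 (mod 17): 16 × 4 = 64 ≡ 13; 13 × 2 = 26 ≡ 9. So 2^7 ≡ 9 (mod 17).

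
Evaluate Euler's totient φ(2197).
2028

Prime factorization: 2197 = 13^3
Using the formula φ(n) = n × Π(1 - 1/p) for each prime factor p:
φ(2197) = 2197 × (1 - 1/13)
φ(2197) = 2028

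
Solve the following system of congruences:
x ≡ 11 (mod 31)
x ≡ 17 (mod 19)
321

Using the Chinese Remainder Theorem:
M = product of moduli = 589
For equation 1: M_1 = 19, 19 ≡ 19 (mod 31), inverse of 19 mod 31 is 18 (check: 19 × 18 = 342 ≡ 1 (mod 31))
For equation 2: M_2 = 31, 31 ≡ 12 (mod 19), inverse of 31 mod 19 is 8 (check: 12 × 8 = 96 ≡ 1 (mod 19))
Combine: x ≡ Σ r_i×M_i×(M_i⁻¹ mod m_i) = 11×19×18 + 17×31×8 = 3762 + 4216 = 7978
7978 mod 589 = 321
x ≡ 321 (mod 589)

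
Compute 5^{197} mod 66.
47

Using successive squaring:
Binary expansion of 197: 11000101
Powers of 5 mod 66 (each is the square of the previous):
  5^1 ≡ 5 (mod 66)
  5^2 ≡ 5² = 25 ≡ 25 (mod 66)
  5^4 ≡ 25² = 625 ≡ 31 (mod 66)
  5^8 ≡ 31² = 961 ≡ 37 (mod 66)
  5^16 ≡ 37² = 1369 ≡ 49 (mod 66)
  5^32 ≡ 49² = 2401 ≡ 25 (mod 66)
  5^64 ≡ 25² = 625 ≡ 31 (mod 66)
  5^128 ≡ 31² = 961 ≡ 37 (mod 66)
197 = 128 + 64 + 4 + 1, so 5^197 = 5^128 × 5^64 × 5^4 × 5^1 ≡ 37 × 31 × 31 × 5 (mod 66)
Multiplying step by step:
  37 × 31 = 1147 ≡ 25 (mod 66)
  25 × 31 = 775 ≡ 49 (mod 66)
  49 × 5 = 245 ≡ 47 (mod 66)
Result: 5^197 ≡ 47 (mod 66)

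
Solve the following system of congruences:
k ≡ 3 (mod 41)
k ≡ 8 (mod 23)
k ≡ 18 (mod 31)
19765

Using the Chinese Remainder Theorem:
M = product of moduli = 29233
For equation 1: M_1 = 713, 713 ≡ 16 (mod 41), inverse of 713 mod 41 is 18 (check: 16 × 18 = 288 ≡ 1 (mod 41))
For equation 2: M_2 = 1271, 1271 ≡ 6 (mod 23), inverse of 1271 mod 23 is 4 (check: 6 × 4 = 24 ≡ 1 (mod 23))
For equation 3: M_3 = 943, 943 ≡ 13 (mod 31), inverse of 943 mod 31 is 12 (check: 13 × 12 = 156 ≡ 1 (mod 31))
Combine: k ≡ Σ r_i×M_i×(M_i⁻¹ mod m_i) = 3×713×18 + 8×1271×4 + 18×943×12 = 38502 + 40672 + 203688 = 282862
282862 mod 29233 = 19765
k ≡ 19765 (mod 29233)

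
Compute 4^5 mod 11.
5 = 4 + 1 (binary 101). Repeated squaring mod 11: 4^1 ≡ 4; 4^2 ≡ 4² = 16 ≡ 5; 4^4 ≡ 5² = 25 ≡ 3. Multiply: 4^5 = 4^4 × 4^1 ≡ 3 × 4 (mod 11): 3 × 4 = 12 ≡ 1. So 4^5 ≡ 1 (mod 11).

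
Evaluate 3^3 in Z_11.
3 = 2 + 1 (binary 11). Repeated squaring mod 11: 3^1 ≡ 3; 3^2 ≡ 3² = 9 ≡ 9. Multiply: 3^3 = 3^2 × 3^1 ≡ 9 × 3 (mod 11): 9 × 3 = 27 ≡ 5. So 3^3 ≡ 5 (mod 11).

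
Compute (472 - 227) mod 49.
0

(472 - 227) = 245
245 mod 49 = 0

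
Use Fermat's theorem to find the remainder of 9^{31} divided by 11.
9

By Fermat's Little Theorem, a^(p-1) ≡ 1 (mod p) for prime p and gcd(a, p) = 1
Here p = 11, so 9^10 ≡ 1 (mod 11)
We can reduce the exponent: 31 mod 10 = 1
So 9^31 ≡ 9^1 (mod 11)
Computing: 9^1 mod 11 = 9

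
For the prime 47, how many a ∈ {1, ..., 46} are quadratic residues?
For prime 47, there are (p-1)/2 = (47-1)/2 = 23 quadratic residues (excluding 0).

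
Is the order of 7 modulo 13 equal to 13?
No, the actual order is 12, not 13.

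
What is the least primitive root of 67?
2

A primitive root g modulo p has order p-1 = 66
Prime divisors of 66: [2, 3, 11]
g is a primitive root iff g^(66/q) ≢ 1 (mod 67) for each prime divisor q
Testing small values:
  g = 2: 2^33 ≡ 66, 2^22 ≡ 37, 2^6 ≡ 64 (mod 67) → none is 1, primitive root!
The smallest primitive root is 2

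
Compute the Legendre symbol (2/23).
(2/23) = 2^{11} mod 23 = 1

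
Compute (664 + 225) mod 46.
15

(664 + 225) = 889
889 mod 46 = 15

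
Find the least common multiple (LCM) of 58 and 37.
2146

First find GCD(58, 37) using the Euclidean algorithm:
58 = 1 × 37 + 21
37 = 1 × 21 + 16
21 = 1 × 16 + 5
16 = 3 × 5 + 1
5 = 5 × 1 + 0
GCD(58, 37) = 1

LCM formula: LCM(a, b) = (a × b) / GCD(a, b)
LCM(58, 37) = (58 × 37) / 1
LCM(58, 37) = 2146 / 1
LCM(58, 37) = 2146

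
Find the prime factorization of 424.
2^3 × 53

Divide by primes starting from smallest:
424 ÷ 2 = 212
212 ÷ 2 = 106
106 ÷ 2 = 53
53 ÷ 53 = 1

424 = 2^3 × 53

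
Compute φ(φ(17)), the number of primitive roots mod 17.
Number of primitive roots mod 17 = φ(16) = 8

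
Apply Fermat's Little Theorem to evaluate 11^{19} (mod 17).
5

By Fermat's Little Theorem, a^(p-1) ≡ 1 (mod p) for prime p and gcd(a, p) = 1
Here p = 17, so 11^16 ≡ 1 (mod 17)
We can reduce the exponent: 19 mod 16 = 3
So 11^19 ≡ 11^3 (mod 17)
Computing: 11^3 mod 17 = 5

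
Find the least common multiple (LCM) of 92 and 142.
6532

First find GCD(92, 142) using the Euclidean algorithm:
92 = 0 × 142 + 92
142 = 1 × 92 + 50
92 = 1 × 50 + 42
50 = 1 × 42 + 8
42 = 5 × 8 + 2
8 = 4 × 2 + 0
GCD(92, 142) = 2

LCM formula: LCM(a, b) = (a × b) / GCD(a, b)
LCM(92, 142) = (92 × 142) / 2
LCM(92, 142) = 13064 / 2
LCM(92, 142) = 6532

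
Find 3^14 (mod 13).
Using Fermat: 3^{12} ≡ 1 (mod 13). 14 ≡ 2 (mod 12). So 3^{14} ≡ 3^{2} ≡ 9 (mod 13)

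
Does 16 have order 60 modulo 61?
p - 1 = 60 has prime divisors 2, 3, 5. Check 16^(60/q) mod 61 for each: 16^(60/2) = 16^30 ≡ 1, 16^(60/3) = 16^20 ≡ 47, 16^(60/5) = 16^12 ≡ 34 (mod 61). Since 16^30 ≡ 1 (mod 61), the order of 16 divides 30 (in fact the order is 15) ≠ 60, so it is not a primitive root.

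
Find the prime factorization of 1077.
3 × 359

Divide by primes starting from smallest:
1077 ÷ 3 = 359
359 ÷ 359 = 1

1077 = 3 × 359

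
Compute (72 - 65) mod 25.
7

(72 - 65) = 7
7 mod 25 = 7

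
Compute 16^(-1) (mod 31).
2

Using Extended Euclidean Algorithm:
gcd(16, 31) = 1
Bezout coefficients: 16 × 2 + 31 × -1 = 1
So 16 × 2 ≡ 1 (mod 31)
The inverse is 2 mod 31 = 2
Verification: 16 × 2 = 32 = 1 × 31 + 1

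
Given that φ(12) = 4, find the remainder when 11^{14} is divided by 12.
By Euler: 11^{4} ≡ 1 (mod 12) since gcd(11, 12) = 1. 14 = 3×4 + 2. So 11^{14} ≡ 11^{2} ≡ 1 (mod 12)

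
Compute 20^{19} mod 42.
20

Using successive squaring:
Binary expansion of 19: 10011
Powers of 20 mod 42 (each is the square of the previous):
  20^1 ≡ 20 (mod 42)
  20^2 ≡ 20² = 400 ≡ 22 (mod 42)
  20^4 ≡ 22² = 484 ≡ 22 (mod 42)
  20^8 ≡ 22² = 484 ≡ 22 (mod 42)
  20^16 ≡ 22² = 484 ≡ 22 (mod 42)
19 = 16 + 2 + 1, so 20^19 = 20^16 × 20^2 × 20^1 ≡ 22 × 22 × 20 (mod 42)
Multiplying step by step:
  22 × 22 = 484 ≡ 22 (mod 42)
  22 × 20 = 440 ≡ 20 (mod 42)
Result: 20^19 ≡ 20 (mod 42)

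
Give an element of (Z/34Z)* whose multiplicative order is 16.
3 has order 16 mod 34 since 3^{16} ≡ 1 (mod 34) and no smaller power works.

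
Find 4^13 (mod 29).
Using repeated squaring. 13 = 8 + 4 + 1 (binary 1101). Repeated squaring mod 29: 4^1 ≡ 4; 4^2 ≡ 4² = 16 ≡ 16; 4^4 ≡ 16² = 256 ≡ 24; 4^8 ≡ 24² = 576 ≡ 25. Multiply: 4^13 = 4^8 × 4^4 × 4^1 ≡ 25 × 24 × 4 (mod 29): 25 × 24 = 600 ≡ 20; 20 × 4 = 80 ≡ 22. So 4^13 ≡ 22 (mod 29).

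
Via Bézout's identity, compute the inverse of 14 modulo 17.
Extended GCD: 14(-6) + 17(5) = 1. So 14^(-1) ≡ 11 ≡ 11 (mod 17). Verify: 14 × 11 = 154 ≡ 1 (mod 17)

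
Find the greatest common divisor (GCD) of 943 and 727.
1

Using the Euclidean algorithm:
943 = 1 × 727 + 216
727 = 3 × 216 + 79
216 = 2 × 79 + 58
79 = 1 × 58 + 21
58 = 2 × 21 + 16
21 = 1 × 16 + 5
16 = 3 × 5 + 1
5 = 5 × 1 + 0

GCD(943, 727) = 1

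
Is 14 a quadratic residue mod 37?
By Euler's criterion: 14^{18} ≡ 36 (mod 37). Since this equals -1 (≡ 36), 14 is not a QR.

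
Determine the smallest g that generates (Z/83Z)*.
2

A primitive root g modulo p has order p-1 = 82
Prime divisors of 82: [2, 41]
g is a primitive root iff g^(82/q) ≢ 1 (mod 83) for each prime divisor q
Testing small values:
  g = 2: 2^41 ≡ 82, 2^2 ≡ 4 (mod 83) → none is 1, primitive root!
The smallest primitive root is 2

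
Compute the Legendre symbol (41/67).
(41/67) = 41^{33} mod 67 = -1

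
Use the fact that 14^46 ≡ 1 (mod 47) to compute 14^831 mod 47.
By Fermat: 14^{46} ≡ 1 (mod 47). 831 ≡ 3 (mod 46). So 14^{831} ≡ 14^{3} ≡ 18 (mod 47)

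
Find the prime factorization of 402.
2 × 3 × 67

Divide by primes starting from smallest:
402 ÷ 2 = 201
201 ÷ 3 = 67
67 ÷ 67 = 1

402 = 2 × 3 × 67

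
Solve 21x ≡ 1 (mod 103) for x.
21^(-1) ≡ 54 (mod 103). Verification: 21 × 54 = 1134 ≡ 1 (mod 103)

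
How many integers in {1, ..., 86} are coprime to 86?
42

Prime factorization: 86 = 2 × 43
Using the formula φ(n) = n × Π(1 - 1/p) for each prime factor p:
φ(86) = 86 × (1 - 1/2) × (1 - 1/43)
φ(86) = 42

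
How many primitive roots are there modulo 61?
16

The number of primitive roots modulo p is φ(p-1) = φ(60)
φ(60) = 16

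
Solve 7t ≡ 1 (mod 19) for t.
11

Using Extended Euclidean Algorithm:
gcd(7, 19) = 1
Bezout coefficients: 7 × -8 + 19 × 3 = 1
So 7 × -8 ≡ 1 (mod 19)
The inverse is -8 mod 19 = 11
Verification: 7 × 11 = 77 = 4 × 19 + 1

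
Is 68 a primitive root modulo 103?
No

To verify, check if 68^(102/q) ≢ 1 (mod 103) for each prime divisor q of 102
Divisors of 102 = 102: [1, 2, 3, 6, 17, 34, 51, 102]
  68^(102/17) = 68^6 ≡ 8 (mod 103)
  68^(102/2) = 68^51 ≡ 1 (mod 103)
  68^(102/3) = 68^34 ≡ 46 (mod 103)
Conclusion: 68 is not a primitive root modulo 103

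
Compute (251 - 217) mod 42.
34

(251 - 217) = 34
34 mod 42 = 34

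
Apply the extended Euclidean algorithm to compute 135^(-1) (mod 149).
Extended GCD: 135(-32) + 149(29) = 1. So 135^(-1) ≡ 117 ≡ 117 (mod 149). Verify: 135 × 117 = 15795 ≡ 1 (mod 149)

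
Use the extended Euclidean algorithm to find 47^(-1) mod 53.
Extended GCD: 47(-9) + 53(8) = 1. So 47^(-1) ≡ 44 ≡ 44 (mod 53). Verify: 47 × 44 = 2068 ≡ 1 (mod 53)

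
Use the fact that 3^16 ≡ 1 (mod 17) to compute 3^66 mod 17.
By Fermat: 3^{16} ≡ 1 (mod 17). 66 = 4×16 + 2. So 3^{66} ≡ 3^{2} ≡ 9 (mod 17)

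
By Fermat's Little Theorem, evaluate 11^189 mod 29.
By Fermat: 11^{28} ≡ 1 (mod 29). 189 = 6×28 + 21. So 11^{189} ≡ 11^{21} ≡ 17 (mod 29)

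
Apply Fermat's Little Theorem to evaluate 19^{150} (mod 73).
9

By Fermat's Little Theorem, a^(p-1) ≡ 1 (mod p) for prime p and gcd(a, p) = 1
Here p = 73, so 19^72 ≡ 1 (mod 73)
We can reduce the exponent: 150 mod 72 = 6
So 19^150 ≡ 19^6 (mod 73)
Computing: 19^6 mod 73 = 9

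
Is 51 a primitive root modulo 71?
No

To verify, check if 51^(70/q) ≢ 1 (mod 71) for each prime divisor q of 70
Divisors of 70 = 70: [1, 2, 5, 7, 10, 14, 35, 70]
  51^(70/2) = 51^35 ≡ 70 (mod 71)
  51^(70/5) = 51^14 ≡ 1 (mod 71)
  51^(70/7) = 51^10 ≡ 48 (mod 71)
Conclusion: 51 is not a primitive root modulo 71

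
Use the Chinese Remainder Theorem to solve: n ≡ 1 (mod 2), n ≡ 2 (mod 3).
M = 2 × 3 = 6. M₁ = 3, y₁ ≡ 1 (mod 2). M₂ = 2, y₂ ≡ 2 (mod 3). n = 1×3×1 + 2×2×2 ≡ 5 (mod 6)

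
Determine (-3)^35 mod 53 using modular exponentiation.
Using repeated squaring. (-3) ≡ 50 (mod 53). 35 = 32 + 2 + 1 (binary 100011). Repeated squaring mod 53: 50^1 ≡ 50; 50^2 ≡ 50² = 2500 ≡ 9; 50^4 ≡ 9² = 81 ≡ 28; 50^8 ≡ 28² = 784 ≡ 42; 50^16 ≡ 42² = 1764 ≡ 15; 50^32 ≡ 15² = 225 ≡ 13. Multiply: (-3)^35 ≡ 50^32 × 50^2 × 50^1 ≡ 13 × 9 × 50 (mod 53): 13 × 9 = 117 ≡ 11; 11 × 50 = 550 ≡ 20. So (-3)^35 ≡ 20 (mod 53).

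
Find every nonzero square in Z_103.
QRs mod 103: {1, 2, 4, 7, 8, 9, 13, 14, 15, 16, 17, 18, 19, 23, 25, 26, 28, 29, 30, 32, 33, 34, 36, 38, 41, 46, 49, 50, 52, 55, 56, 58, 59, 60, 61, 63, 64, 66, 68, 72, 76, 79, 81, 82, 83, 91, 92, 93, 97, 98, 100}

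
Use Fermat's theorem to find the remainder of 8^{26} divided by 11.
3

By Fermat's Little Theorem, a^(p-1) ≡ 1 (mod p) for prime p and gcd(a, p) = 1
Here p = 11, so 8^10 ≡ 1 (mod 11)
We can reduce the exponent: 26 mod 10 = 6
So 8^26 ≡ 8^6 (mod 11)
Computing: 8^6 mod 11 = 3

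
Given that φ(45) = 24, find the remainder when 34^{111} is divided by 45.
By Euler: 34^{24} ≡ 1 (mod 45) since gcd(34, 45) = 1. 111 = 4×24 + 15. So 34^{111} ≡ 34^{15} ≡ 19 (mod 45)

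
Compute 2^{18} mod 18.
10

Using successive squaring:
Binary expansion of 18: 10010
Powers of 2 mod 18 (each is the square of the previous):
  2^1 ≡ 2 (mod 18)
  2^2 ≡ 2² = 4 ≡ 4 (mod 18)
  2^4 ≡ 4² = 16 ≡ 16 (mod 18)
  2^8 ≡ 16² = 256 ≡ 4 (mod 18)
  2^16 ≡ 4² = 16 ≡ 16 (mod 18)
18 = 16 + 2, so 2^18 = 2^16 × 2^2 ≡ 16 × 4 (mod 18)
Multiplying step by step:
  16 × 4 = 64 ≡ 10 (mod 18)
Result: 2^18 ≡ 10 (mod 18)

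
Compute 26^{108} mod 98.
64

Using successive squaring:
Binary expansion of 108: 1101100
Powers of 26 mod 98 (each is the square of the previous):
  26^1 ≡ 26 (mod 98)
  26^2 ≡ 26² = 676 ≡ 88 (mod 98)
  26^4 ≡ 88² = 7744 ≡ 2 (mod 98)
  26^8 ≡ 2² = 4 ≡ 4 (mod 98)
  26^16 ≡ 4² = 16 ≡ 16 (mod 98)
  26^32 ≡ 16² = 256 ≡ 60 (mod 98)
  26^64 ≡ 60² = 3600 ≡ 72 (mod 98)
108 = 64 + 32 + 8 + 4, so 26^108 = 26^64 × 26^32 × 26^8 × 26^4 ≡ 72 × 60 × 4 × 2 (mod 98)
Multiplying step by step:
  72 × 60 = 4320 ≡ 8 (mod 98)
  8 × 4 = 32 ≡ 32 (mod 98)
  32 × 2 = 64 ≡ 64 (mod 98)
Result: 26^108 ≡ 64 (mod 98)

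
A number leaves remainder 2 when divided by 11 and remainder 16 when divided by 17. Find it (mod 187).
M = 11 × 17 = 187. M₁ = 17, y₁ ≡ 2 (mod 11). M₂ = 11, y₂ ≡ 14 (mod 17). t = 2×17×2 + 16×11×14 ≡ 101 (mod 187)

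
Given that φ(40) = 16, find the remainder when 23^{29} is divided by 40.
By Euler: 23^{16} ≡ 1 (mod 40) since gcd(23, 40) = 1. 29 = 1×16 + 13. So 23^{29} ≡ 23^{13} ≡ 23 (mod 40)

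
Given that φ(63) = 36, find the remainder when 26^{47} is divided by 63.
By Euler: 26^{36} ≡ 1 (mod 63) since gcd(26, 63) = 1. 47 = 1×36 + 11. So 26^{47} ≡ 26^{11} ≡ 17 (mod 63)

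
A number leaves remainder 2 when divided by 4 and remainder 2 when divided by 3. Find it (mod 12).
M = 4 × 3 = 12. M₁ = 3, y₁ ≡ 3 (mod 4). M₂ = 4, y₂ ≡ 1 (mod 3). t = 2×3×3 + 2×4×1 ≡ 2 (mod 12)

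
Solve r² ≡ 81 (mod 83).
The square roots of 81 mod 83 are 9 and 74. Verify: 9² = 81 ≡ 81 (mod 83)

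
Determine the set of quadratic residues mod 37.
QRs mod 37: {1, 3, 4, 7, 9, 10, 11, 12, 16, 21, 25, 26, 27, 28, 30, 33, 34, 36}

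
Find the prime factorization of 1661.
11 × 151

Divide by primes starting from smallest:
1661 ÷ 11 = 151
151 ÷ 151 = 1

1661 = 11 × 151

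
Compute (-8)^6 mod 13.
(-8) ≡ 5 (mod 13). 6 = 4 + 2 (binary 110). Repeated squaring mod 13: 5^1 ≡ 5; 5^2 ≡ 5² = 25 ≡ 12; 5^4 ≡ 12² = 144 ≡ 1. Multiply: (-8)^6 ≡ 5^4 × 5^2 ≡ 1 × 12 (mod 13): 1 × 12 = 12 ≡ 12. So (-8)^6 ≡ 12 (mod 13).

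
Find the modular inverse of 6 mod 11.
6^(-1) ≡ 2 (mod 11). Verification: 6 × 2 = 12 ≡ 1 (mod 11)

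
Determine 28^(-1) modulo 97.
28^(-1) ≡ 52 (mod 97). Verification: 28 × 52 = 1456 ≡ 1 (mod 97)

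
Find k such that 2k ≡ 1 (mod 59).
2^(-1) ≡ 30 (mod 59). Verification: 2 × 30 = 60 ≡ 1 (mod 59)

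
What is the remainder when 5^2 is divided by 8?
2 = 2 (binary 10). Repeated squaring mod 8: 5^1 ≡ 5; 5^2 ≡ 5² = 25 ≡ 1. So 5^2 ≡ 1 (mod 8).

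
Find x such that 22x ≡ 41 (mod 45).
8

Since gcd(22, 45) = 1 divides 41, a solution exists.
Multiply both sides by the inverse of 22 mod 45:
  22^(-1) mod 45 = 43
  x ≡ 43 × 41 ≡ 1763 ≡ 8 (mod 45)
Verification: 22 × 8 = 176 = 3 × 45 + 41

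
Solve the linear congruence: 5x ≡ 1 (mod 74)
15

Since gcd(5, 74) = 1 divides 1, a solution exists.
Multiply both sides by the inverse of 5 mod 74:
  5^(-1) mod 74 = 15
  x ≡ 15 × 1 ≡ 15 ≡ 15 (mod 74)
Verification: 5 × 15 = 75 = 1 × 74 + 1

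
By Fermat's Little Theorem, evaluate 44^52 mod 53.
By Fermat's Little Theorem, 44^{52} ≡ 1 (mod 53) since 53 is prime and gcd(44, 53) = 1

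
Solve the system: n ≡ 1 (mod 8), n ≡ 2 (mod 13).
M = 8 × 13 = 104. M₁ = 13, y₁ ≡ 5 (mod 8). M₂ = 8, y₂ ≡ 5 (mod 13). n = 1×13×5 + 2×8×5 ≡ 41 (mod 104)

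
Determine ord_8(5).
Powers of 5 mod 8: 5^1≡5, 5^2≡1. Order = 2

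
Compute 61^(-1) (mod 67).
11

Using Extended Euclidean Algorithm:
gcd(61, 67) = 1
Bezout coefficients: 61 × 11 + 67 × -10 = 1
So 61 × 11 ≡ 1 (mod 67)
The inverse is 11 mod 67 = 11
Verification: 61 × 11 = 671 = 10 × 67 + 1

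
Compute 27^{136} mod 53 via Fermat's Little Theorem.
24

By Fermat's Little Theorem, a^(p-1) ≡ 1 (mod p) for prime p and gcd(a, p) = 1
Here p = 53, so 27^52 ≡ 1 (mod 53)
We can reduce the exponent: 136 mod 52 = 32
So 27^136 ≡ 27^32 (mod 53)
Computing: 27^32 mod 53 = 24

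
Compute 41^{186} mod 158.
89

Using successive squaring:
Binary expansion of 186: 10111010
Powers of 41 mod 158 (each is the square of the previous):
  41^1 ≡ 41 (mod 158)
  41^2 ≡ 41² = 1681 ≡ 101 (mod 158)
  41^4 ≡ 101² = 10201 ≡ 89 (mod 158)
  41^8 ≡ 89² = 7921 ≡ 21 (mod 158)
  41^16 ≡ 21² = 441 ≡ 125 (mod 158)
  41^32 ≡ 125² = 15625 ≡ 141 (mod 158)
  41^64 ≡ 141² = 19881 ≡ 131 (mod 158)
  41^128 ≡ 131² = 17161 ≡ 97 (mod 158)
186 = 128 + 32 + 16 + 8 + 2, so 41^186 = 41^128 × 41^32 × 41^16 × 41^8 × 41^2 ≡ 97 × 141 × 125 × 21 × 101 (mod 158)
Multiplying step by step:
  97 × 141 = 13677 ≡ 89 (mod 158)
  89 × 125 = 11125 ≡ 65 (mod 158)
  65 × 21 = 1365 ≡ 101 (mod 158)
  101 × 101 = 10201 ≡ 89 (mod 158)
Result: 41^186 ≡ 89 (mod 158)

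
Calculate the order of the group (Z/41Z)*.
40

Prime factorization: 41 = 41
Using the formula φ(n) = n × Π(1 - 1/p) for each prime factor p:
φ(41) = 41 × (1 - 1/41)
φ(41) = 40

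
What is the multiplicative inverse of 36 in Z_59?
41

Using Extended Euclidean Algorithm:
gcd(36, 59) = 1
Bezout coefficients: 36 × -18 + 59 × 11 = 1
So 36 × -18 ≡ 1 (mod 59)
The inverse is -18 mod 59 = 41
Verification: 36 × 41 = 1476 = 25 × 59 + 1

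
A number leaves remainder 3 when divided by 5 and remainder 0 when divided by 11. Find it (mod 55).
M = 5 × 11 = 55. M₁ = 11, y₁ ≡ 1 (mod 5). M₂ = 5, y₂ ≡ 9 (mod 11). k = 3×11×1 + 0×5×9 ≡ 33 (mod 55)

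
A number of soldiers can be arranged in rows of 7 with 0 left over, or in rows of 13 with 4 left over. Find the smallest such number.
M = 7 × 13 = 91. M₁ = 13, y₁ ≡ 6 (mod 7). M₂ = 7, y₂ ≡ 2 (mod 13). k = 0×13×6 + 4×7×2 ≡ 56 (mod 91). The smallest positive such number is 56.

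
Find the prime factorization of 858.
2 × 3 × 11 × 13

Divide by primes starting from smallest:
858 ÷ 2 = 429
429 ÷ 3 = 143
143 ÷ 11 = 13
13 ÷ 13 = 1

858 = 2 × 3 × 11 × 13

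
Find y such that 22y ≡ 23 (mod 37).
33

Since gcd(22, 37) = 1 divides 23, a solution exists.
Multiply both sides by the inverse of 22 mod 37:
  22^(-1) mod 37 = 32
  x ≡ 32 × 23 ≡ 736 ≡ 33 (mod 37)
Verification: 22 × 33 = 726 = 19 × 37 + 23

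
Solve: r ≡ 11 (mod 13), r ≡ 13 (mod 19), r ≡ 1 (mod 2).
M = 13 × 19 × 2 = 494. M₁ = 38, y₁ ≡ 12 (mod 13). M₂ = 26, y₂ ≡ 11 (mod 19). M₃ = 247, y₃ ≡ 1 (mod 2). r = 11×38×12 + 13×26×11 + 1×247×1 ≡ 89 (mod 494)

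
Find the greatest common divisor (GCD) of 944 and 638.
2

Using the Euclidean algorithm:
944 = 1 × 638 + 306
638 = 2 × 306 + 26
306 = 11 × 26 + 20
26 = 1 × 20 + 6
20 = 3 × 6 + 2
6 = 3 × 2 + 0

GCD(944, 638) = 2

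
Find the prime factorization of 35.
5 × 7

Divide by primes starting from smallest:
35 ÷ 5 = 7
7 ÷ 7 = 1

35 = 5 × 7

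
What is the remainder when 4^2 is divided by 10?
2 = 2 (binary 10). Repeated squaring mod 10: 4^1 ≡ 4; 4^2 ≡ 4² = 16 ≡ 6. So 4^2 ≡ 6 (mod 10).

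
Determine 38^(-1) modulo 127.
38^(-1) ≡ 117 (mod 127). Verification: 38 × 117 = 4446 ≡ 1 (mod 127)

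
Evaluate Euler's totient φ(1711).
1624

Prime factorization: 1711 = 29 × 59
Using the formula φ(n) = n × Π(1 - 1/p) for each prime factor p:
φ(1711) = 1711 × (1 - 1/29) × (1 - 1/59)
φ(1711) = 1624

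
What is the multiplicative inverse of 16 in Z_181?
16^(-1) ≡ 34 (mod 181). Verification: 16 × 34 = 544 ≡ 1 (mod 181)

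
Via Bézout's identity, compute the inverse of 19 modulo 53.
Extended GCD: 19(14) + 53(-5) = 1. So 19^(-1) ≡ 14 ≡ 14 (mod 53). Verify: 19 × 14 = 266 ≡ 1 (mod 53)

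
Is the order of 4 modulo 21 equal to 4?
No, the actual order is 3, not 4.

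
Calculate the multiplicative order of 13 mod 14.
Powers of 13 mod 14: 13^1≡13, 13^2≡1. Order = 2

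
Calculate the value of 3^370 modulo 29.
Using Fermat: 3^{28} ≡ 1 (mod 29). 370 ≡ 6 (mod 28). So 3^{370} ≡ 3^{6} ≡ 4 (mod 29)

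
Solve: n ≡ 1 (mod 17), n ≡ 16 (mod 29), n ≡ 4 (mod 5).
M = 17 × 29 × 5 = 2465. M₁ = 145, y₁ ≡ 2 (mod 17). M₂ = 85, y₂ ≡ 14 (mod 29). M₃ = 493, y₃ ≡ 2 (mod 5). n = 1×145×2 + 16×85×14 + 4×493×2 ≡ 1089 (mod 2465)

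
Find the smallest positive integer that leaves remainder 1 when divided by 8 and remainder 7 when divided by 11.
M = 8 × 11 = 88. M₁ = 11, y₁ ≡ 3 (mod 8). M₂ = 8, y₂ ≡ 7 (mod 11). z = 1×11×3 + 7×8×7 ≡ 73 (mod 88). The smallest positive such number is 73.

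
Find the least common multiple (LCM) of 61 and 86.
5246

First find GCD(61, 86) using the Euclidean algorithm:
61 = 0 × 86 + 61
86 = 1 × 61 + 25
61 = 2 × 25 + 11
25 = 2 × 11 + 3
11 = 3 × 3 + 2
3 = 1 × 2 + 1
2 = 2 × 1 + 0
GCD(61, 86) = 1

LCM formula: LCM(a, b) = (a × b) / GCD(a, b)
LCM(61, 86) = (61 × 86) / 1
LCM(61, 86) = 5246 / 1
LCM(61, 86) = 5246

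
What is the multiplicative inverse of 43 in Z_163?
43^(-1) ≡ 91 (mod 163). Verification: 43 × 91 = 3913 ≡ 1 (mod 163)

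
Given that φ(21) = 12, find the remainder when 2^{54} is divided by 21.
By Euler: 2^{12} ≡ 1 (mod 21) since gcd(2, 21) = 1. 54 = 4×12 + 6. So 2^{54} ≡ 2^{6} ≡ 1 (mod 21)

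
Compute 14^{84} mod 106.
68

Using successive squaring:
Binary expansion of 84: 1010100
Powers of 14 mod 106 (each is the square of the previous):
  14^1 ≡ 14 (mod 106)
  14^2 ≡ 14² = 196 ≡ 90 (mod 106)
  14^4 ≡ 90² = 8100 ≡ 44 (mod 106)
  14^8 ≡ 44² = 1936 ≡ 28 (mod 106)
  14^16 ≡ 28² = 784 ≡ 42 (mod 106)
  14^32 ≡ 42² = 1764 ≡ 68 (mod 106)
  14^64 ≡ 68² = 4624 ≡ 66 (mod 106)
84 = 64 + 16 + 4, so 14^84 = 14^64 × 14^16 × 14^4 ≡ 66 × 42 × 44 (mod 106)
Multiplying step by step:
  66 × 42 = 2772 ≡ 16 (mod 106)
  16 × 44 = 704 ≡ 68 (mod 106)
Result: 14^84 ≡ 68 (mod 106)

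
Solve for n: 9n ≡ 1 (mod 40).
9

Since gcd(9, 40) = 1 divides 1, a solution exists.
Multiply both sides by the inverse of 9 mod 40:
  9^(-1) mod 40 = 9
  x ≡ 9 × 1 ≡ 9 ≡ 9 (mod 40)
Verification: 9 × 9 = 81 = 2 × 40 + 1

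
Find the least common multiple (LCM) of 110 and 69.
7590

First find GCD(110, 69) using the Euclidean algorithm:
110 = 1 × 69 + 41
69 = 1 × 41 + 28
41 = 1 × 28 + 13
28 = 2 × 13 + 2
13 = 6 × 2 + 1
2 = 2 × 1 + 0
GCD(110, 69) = 1

LCM formula: LCM(a, b) = (a × b) / GCD(a, b)
LCM(110, 69) = (110 × 69) / 1
LCM(110, 69) = 7590 / 1
LCM(110, 69) = 7590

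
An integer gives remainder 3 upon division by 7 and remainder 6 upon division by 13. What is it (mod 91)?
M = 7 × 13 = 91. M₁ = 13, y₁ ≡ 6 (mod 7). M₂ = 7, y₂ ≡ 2 (mod 13). t = 3×13×6 + 6×7×2 ≡ 45 (mod 91). The smallest positive such number is 45.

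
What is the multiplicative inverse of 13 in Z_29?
13^(-1) ≡ 9 (mod 29). Verification: 13 × 9 = 117 ≡ 1 (mod 29)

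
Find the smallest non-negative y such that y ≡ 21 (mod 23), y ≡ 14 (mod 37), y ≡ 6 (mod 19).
15776

Using the Chinese Remainder Theorem:
M = product of moduli = 16169
For equation 1: M_1 = 703, 703 ≡ 13 (mod 23), inverse of 703 mod 23 is 16 (check: 13 × 16 = 208 ≡ 1 (mod 23))
For equation 2: M_2 = 437, 437 ≡ 30 (mod 37), inverse of 437 mod 37 is 21 (check: 30 × 21 = 630 ≡ 1 (mod 37))
For equation 3: M_3 = 851, 851 ≡ 15 (mod 19), inverse of 851 mod 19 is 14 (check: 15 × 14 = 210 ≡ 1 (mod 19))
Combine: y ≡ Σ r_i×M_i×(M_i⁻¹ mod m_i) = 21×703×16 + 14×437×21 + 6×851×14 = 236208 + 128478 + 71484 = 436170
436170 mod 16169 = 15776
y ≡ 15776 (mod 16169)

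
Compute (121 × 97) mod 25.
12

(121 × 97) = 11737
11737 mod 25 = 12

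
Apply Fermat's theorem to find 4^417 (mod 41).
By Fermat: 4^{40} ≡ 1 (mod 41). 417 ≡ 17 (mod 40). So 4^{417} ≡ 4^{17} ≡ 25 (mod 41)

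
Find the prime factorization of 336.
2^4 × 3 × 7

Divide by primes starting from smallest:
336 ÷ 2 = 168
168 ÷ 2 = 84
84 ÷ 2 = 42
42 ÷ 2 = 21
21 ÷ 3 = 7
7 ÷ 7 = 1

336 = 2^4 × 3 × 7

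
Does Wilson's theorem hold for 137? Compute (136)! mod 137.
(136)! mod 137 = 136. Since this equals -1 (mod 137), Wilson confirms 137 is prime.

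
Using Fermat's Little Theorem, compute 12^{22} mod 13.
1

By Fermat's Little Theorem, a^(p-1) ≡ 1 (mod p) for prime p and gcd(a, p) = 1
Here p = 13, so 12^12 ≡ 1 (mod 13)
We can reduce the exponent: 22 mod 12 = 10
So 12^22 ≡ 12^10 (mod 13)
Computing: 12^10 mod 13 = 1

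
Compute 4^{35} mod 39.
10

Using successive squaring:
Binary expansion of 35: 100011
Powers of 4 mod 39 (each is the square of the previous):
  4^1 ≡ 4 (mod 39)
  4^2 ≡ 4² = 16 ≡ 16 (mod 39)
  4^4 ≡ 16² = 256 ≡ 22 (mod 39)
  4^8 ≡ 22² = 484 ≡ 16 (mod 39)
  4^16 ≡ 16² = 256 ≡ 22 (mod 39)
  4^32 ≡ 22² = 484 ≡ 16 (mod 39)
35 = 32 + 2 + 1, so 4^35 = 4^32 × 4^2 × 4^1 ≡ 16 × 16 × 4 (mod 39)
Multiplying step by step:
  16 × 16 = 256 ≡ 22 (mod 39)
  22 × 4 = 88 ≡ 10 (mod 39)
Result: 4^35 ≡ 10 (mod 39)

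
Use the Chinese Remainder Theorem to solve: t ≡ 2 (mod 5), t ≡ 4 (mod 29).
M = 5 × 29 = 145. M₁ = 29, y₁ ≡ 4 (mod 5). M₂ = 5, y₂ ≡ 6 (mod 29). t = 2×29×4 + 4×5×6 ≡ 62 (mod 145)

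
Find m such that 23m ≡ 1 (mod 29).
23^(-1) ≡ 24 (mod 29). Verification: 23 × 24 = 552 ≡ 1 (mod 29)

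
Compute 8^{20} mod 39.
1

Using successive squaring:
Binary expansion of 20: 10100
Powers of 8 mod 39 (each is the square of the previous):
  8^1 ≡ 8 (mod 39)
  8^2 ≡ 8² = 64 ≡ 25 (mod 39)
  8^4 ≡ 25² = 625 ≡ 1 (mod 39)
  8^8 ≡ 1² = 1 ≡ 1 (mod 39)
  8^16 ≡ 1² = 1 ≡ 1 (mod 39)
20 = 16 + 4, so 8^20 = 8^16 × 8^4 ≡ 1 × 1 (mod 39)
Multiplying step by step:
  1 × 1 = 1 ≡ 1 (mod 39)
Result: 8^20 ≡ 1 (mod 39)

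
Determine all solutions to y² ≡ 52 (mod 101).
The square roots of 52 mod 101 are 31 and 70. Verify: 31² = 961 ≡ 52 (mod 101)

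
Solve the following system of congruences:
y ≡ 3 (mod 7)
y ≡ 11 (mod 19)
87

Using the Chinese Remainder Theorem:
M = product of moduli = 133
For equation 1: M_1 = 19, 19 ≡ 5 (mod 7), inverse of 19 mod 7 is 3 (check: 5 × 3 = 15 ≡ 1 (mod 7))
For equation 2: M_2 = 7, 7 ≡ 7 (mod 19), inverse of 7 mod 19 is 11 (check: 7 × 11 = 77 ≡ 1 (mod 19))
Combine: y ≡ Σ r_i×M_i×(M_i⁻¹ mod m_i) = 3×19×3 + 11×7×11 = 171 + 847 = 1018
1018 mod 133 = 87
y ≡ 87 (mod 133)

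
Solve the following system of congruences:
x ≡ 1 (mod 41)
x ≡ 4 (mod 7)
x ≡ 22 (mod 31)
5044

Using the Chinese Remainder Theorem:
M = product of moduli = 8897
For equation 1: M_1 = 217, 217 ≡ 12 (mod 41), inverse of 217 mod 41 is 24 (check: 12 × 24 = 288 ≡ 1 (mod 41))
For equation 2: M_2 = 1271, 1271 ≡ 4 (mod 7), inverse of 1271 mod 7 is 2 (check: 4 × 2 = 8 ≡ 1 (mod 7))
For equation 3: M_3 = 287, 287 ≡ 8 (mod 31), inverse of 287 mod 31 is 4 (check: 8 × 4 = 32 ≡ 1 (mod 31))
Combine: x ≡ Σ r_i×M_i×(M_i⁻¹ mod m_i) = 1×217×24 + 4×1271×2 + 22×287×4 = 5208 + 10168 + 25256 = 40632
40632 mod 8897 = 5044
x ≡ 5044 (mod 8897)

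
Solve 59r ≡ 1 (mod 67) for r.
59^(-1) ≡ 25 (mod 67). Verification: 59 × 25 = 1475 ≡ 1 (mod 67)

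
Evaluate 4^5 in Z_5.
5 = 4 + 1 (binary 101). Repeated squaring mod 5: 4^1 ≡ 4; 4^2 ≡ 4² = 16 ≡ 1; 4^4 ≡ 1² = 1 ≡ 1. Multiply: 4^5 = 4^4 × 4^1 ≡ 1 × 4 (mod 5): 1 × 4 = 4 ≡ 4. So 4^5 ≡ 4 (mod 5).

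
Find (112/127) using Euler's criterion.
(112/127) = 112^{63} mod 127 = -1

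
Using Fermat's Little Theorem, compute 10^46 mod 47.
By Fermat's Little Theorem, 10^{46} ≡ 1 (mod 47) since 47 is prime and gcd(10, 47) = 1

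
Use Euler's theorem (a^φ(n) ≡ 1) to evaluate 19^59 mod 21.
By Euler: 19^{12} ≡ 1 (mod 21) since gcd(19, 21) = 1. 59 = 4×12 + 11. So 19^{59} ≡ 19^{11} ≡ 10 (mod 21)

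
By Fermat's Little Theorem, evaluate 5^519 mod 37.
By Fermat: 5^{36} ≡ 1 (mod 37). 519 ≡ 15 (mod 36). So 5^{519} ≡ 5^{15} ≡ 29 (mod 37)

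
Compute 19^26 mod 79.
Using repeated squaring. 26 = 16 + 8 + 2 (binary 11010). Repeated squaring mod 79: 19^1 ≡ 19; 19^2 ≡ 19² = 361 ≡ 45; 19^4 ≡ 45² = 2025 ≡ 50; 19^8 ≡ 50² = 2500 ≡ 51; 19^16 ≡ 51² = 2601 ≡ 73. Multiply: 19^26 = 19^16 × 19^8 × 19^2 ≡ 73 × 51 × 45 (mod 79): 73 × 51 = 3723 ≡ 10; 10 × 45 = 450 ≡ 55. So 19^26 ≡ 55 (mod 79).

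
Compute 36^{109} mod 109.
36

Using successive squaring:
Binary expansion of 109: 1101101
Powers of 36 mod 109 (each is the square of the previous):
  36^1 ≡ 36 (mod 109)
  36^2 ≡ 36² = 1296 ≡ 97 (mod 109)
  36^4 ≡ 97² = 9409 ≡ 35 (mod 109)
  36^8 ≡ 35² = 1225 ≡ 26 (mod 109)
  36^16 ≡ 26² = 676 ≡ 22 (mod 109)
  36^32 ≡ 22² = 484 ≡ 48 (mod 109)
  36^64 ≡ 48² = 2304 ≡ 15 (mod 109)
109 = 64 + 32 + 8 + 4 + 1, so 36^109 = 36^64 × 36^32 × 36^8 × 36^4 × 36^1 ≡ 15 × 48 × 26 × 35 × 36 (mod 109)
Multiplying step by step:
  15 × 48 = 720 ≡ 66 (mod 109)
  66 × 26 = 1716 ≡ 81 (mod 109)
  81 × 35 = 2835 ≡ 1 (mod 109)
  1 × 36 = 36 ≡ 36 (mod 109)
Result: 36^109 ≡ 36 (mod 109)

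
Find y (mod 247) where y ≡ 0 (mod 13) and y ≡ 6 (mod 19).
M = 13 × 19 = 247. M₁ = 19, y₁ ≡ 11 (mod 13). M₂ = 13, y₂ ≡ 3 (mod 19). y = 0×19×11 + 6×13×3 ≡ 234 (mod 247)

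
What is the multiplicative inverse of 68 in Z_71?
68^(-1) ≡ 47 (mod 71). Verification: 68 × 47 = 3196 ≡ 1 (mod 71)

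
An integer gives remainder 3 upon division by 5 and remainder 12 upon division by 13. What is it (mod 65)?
M = 5 × 13 = 65. M₁ = 13, y₁ ≡ 2 (mod 5). M₂ = 5, y₂ ≡ 8 (mod 13). r = 3×13×2 + 12×5×8 ≡ 38 (mod 65). The smallest positive such number is 38.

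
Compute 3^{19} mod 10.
7

Using successive squaring:
Binary expansion of 19: 10011
Powers of 3 mod 10 (each is the square of the previous):
  3^1 ≡ 3 (mod 10)
  3^2 ≡ 3² = 9 ≡ 9 (mod 10)
  3^4 ≡ 9² = 81 ≡ 1 (mod 10)
  3^8 ≡ 1² = 1 ≡ 1 (mod 10)
  3^16 ≡ 1² = 1 ≡ 1 (mod 10)
19 = 16 + 2 + 1, so 3^19 = 3^16 × 3^2 × 3^1 ≡ 1 × 9 × 3 (mod 10)
Multiplying step by step:
  1 × 9 = 9 ≡ 9 (mod 10)
  9 × 3 = 27 ≡ 7 (mod 10)
Result: 3^19 ≡ 7 (mod 10)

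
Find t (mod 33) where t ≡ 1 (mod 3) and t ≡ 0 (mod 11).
M = 3 × 11 = 33. M₁ = 11, y₁ ≡ 2 (mod 3). M₂ = 3, y₂ ≡ 4 (mod 11). t = 1×11×2 + 0×3×4 ≡ 22 (mod 33)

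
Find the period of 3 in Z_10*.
Powers of 3 mod 10: 3^1≡3, 3^2≡9, 3^3≡7, 3^4≡1. Order = 4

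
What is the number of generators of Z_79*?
Number of primitive roots mod 79 = φ(78) = 24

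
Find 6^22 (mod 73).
Using repeated squaring. 22 = 16 + 4 + 2 (binary 10110). Repeated squaring mod 73: 6^1 ≡ 6; 6^2 ≡ 6² = 36 ≡ 36; 6^4 ≡ 36² = 1296 ≡ 55; 6^8 ≡ 55² = 3025 ≡ 32; 6^16 ≡ 32² = 1024 ≡ 2. Multiply: 6^22 = 6^16 × 6^4 × 6^2 ≡ 2 × 55 × 36 (mod 73): 2 × 55 = 110 ≡ 37; 37 × 36 = 1332 ≡ 18. So 6^22 ≡ 18 (mod 73).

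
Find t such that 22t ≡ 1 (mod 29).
22^(-1) ≡ 4 (mod 29). Verification: 22 × 4 = 88 ≡ 1 (mod 29)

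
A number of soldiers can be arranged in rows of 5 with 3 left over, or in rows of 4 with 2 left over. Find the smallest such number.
M = 5 × 4 = 20. M₁ = 4, y₁ ≡ 4 (mod 5). M₂ = 5, y₂ ≡ 1 (mod 4). k = 3×4×4 + 2×5×1 ≡ 18 (mod 20). The smallest positive such number is 18.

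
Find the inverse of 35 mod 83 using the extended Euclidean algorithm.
Extended GCD: 35(19) + 83(-8) = 1. So 35^(-1) ≡ 19 ≡ 19 (mod 83). Verify: 35 × 19 = 665 ≡ 1 (mod 83)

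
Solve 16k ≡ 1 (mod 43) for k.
16^(-1) ≡ 35 (mod 43). Verification: 16 × 35 = 560 ≡ 1 (mod 43)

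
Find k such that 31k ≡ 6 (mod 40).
26

Since gcd(31, 40) = 1 divides 6, a solution exists.
Multiply both sides by the inverse of 31 mod 40:
  31^(-1) mod 40 = 31
  x ≡ 31 × 6 ≡ 186 ≡ 26 (mod 40)
Verification: 31 × 26 = 806 = 20 × 40 + 6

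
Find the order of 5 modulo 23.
Powers of 5 mod 23: 5^1≡5, 5^2≡2, 5^3≡10, 5^4≡4, 5^5≡20, 5^6≡8, 5^7≡17, 5^8≡16, 5^9≡11, 5^10≡9, 5^11≡22, 5^12≡18, 5^13≡21, 5^14≡13, 5^15≡19, 5^16≡3, 5^17≡15, 5^18≡6, 5^19≡7, 5^20≡12, 5^21≡14, 5^22≡1. Order = 22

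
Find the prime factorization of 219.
3 × 73

Divide by primes starting from smallest:
219 ÷ 3 = 73
73 ÷ 73 = 1

219 = 3 × 73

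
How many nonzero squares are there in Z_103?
For prime 103, there are (p-1)/2 = (103-1)/2 = 51 quadratic residues (excluding 0).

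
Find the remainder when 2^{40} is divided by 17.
By Fermat: 2^{16} ≡ 1 (mod 17). 40 = 2×16 + 8. So 2^{40} ≡ 2^{8} ≡ 1 (mod 17)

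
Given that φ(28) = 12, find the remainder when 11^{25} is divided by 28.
By Euler: 11^{12} ≡ 1 (mod 28) since gcd(11, 28) = 1. 25 = 2×12 + 1. So 11^{25} ≡ 11^{1} ≡ 11 (mod 28)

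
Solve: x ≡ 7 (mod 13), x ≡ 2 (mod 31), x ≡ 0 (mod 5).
M = 13 × 31 × 5 = 2015. M₁ = 155, y₁ ≡ 12 (mod 13). M₂ = 65, y₂ ≡ 21 (mod 31). M₃ = 403, y₃ ≡ 2 (mod 5). x = 7×155×12 + 2×65×21 + 0×403×2 ≡ 1645 (mod 2015)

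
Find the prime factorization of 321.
3 × 107

Divide by primes starting from smallest:
321 ÷ 3 = 107
107 ÷ 107 = 1

321 = 3 × 107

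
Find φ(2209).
2162

Prime factorization: 2209 = 47^2
Using the formula φ(n) = n × Π(1 - 1/p) for each prime factor p:
φ(2209) = 2209 × (1 - 1/47)
φ(2209) = 2162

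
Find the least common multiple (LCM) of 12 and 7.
84

First find GCD(12, 7) using the Euclidean algorithm:
12 = 1 × 7 + 5
7 = 1 × 5 + 2
5 = 2 × 2 + 1
2 = 2 × 1 + 0
GCD(12, 7) = 1

LCM formula: LCM(a, b) = (a × b) / GCD(a, b)
LCM(12, 7) = (12 × 7) / 1
LCM(12, 7) = 84 / 1
LCM(12, 7) = 84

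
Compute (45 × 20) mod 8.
4

(45 × 20) = 900
900 mod 8 = 4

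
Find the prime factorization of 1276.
2^2 × 11 × 29

Divide by primes starting from smallest:
1276 ÷ 2 = 638
638 ÷ 2 = 319
319 ÷ 11 = 29
29 ÷ 29 = 1

1276 = 2^2 × 11 × 29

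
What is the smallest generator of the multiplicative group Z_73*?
p - 1 = 72 has prime divisors 2, 3. h is a primitive root mod 73 iff h^(72/q) ≢ 1 (mod 73) for each such q.
h = 2: 2^36 ≡ 1, 2^24 ≡ 64 (mod 73); 2^36 ≡ 1, so not a primitive root.
h = 3: 3^36 ≡ 1, 3^24 ≡ 1 (mod 73); 3^36 ≡ 1, so not a primitive root.
h = 4: 4^36 ≡ 1, 4^24 ≡ 8 (mod 73); 4^36 ≡ 1, so not a primitive root.
h = 5: 5^36 ≡ 72, 5^24 ≡ 8 (mod 73); none is 1, so 5 has order 72 and is a primitive root.
The smallest primitive root mod 73 is g = 5.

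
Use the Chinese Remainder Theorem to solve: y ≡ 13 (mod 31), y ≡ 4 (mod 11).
323

Using the Chinese Remainder Theorem:
M = product of moduli = 341
For equation 1: M_1 = 11, 11 ≡ 11 (mod 31), inverse of 11 mod 31 is 17 (check: 11 × 17 = 187 ≡ 1 (mod 31))
For equation 2: M_2 = 31, 31 ≡ 9 (mod 11), inverse of 31 mod 11 is 5 (check: 9 × 5 = 45 ≡ 1 (mod 11))
Combine: y ≡ Σ r_i×M_i×(M_i⁻¹ mod m_i) = 13×11×17 + 4×31×5 = 2431 + 620 = 3051
3051 mod 341 = 323
y ≡ 323 (mod 341)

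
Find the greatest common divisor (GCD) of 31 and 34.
1

Using the Euclidean algorithm:
31 = 0 × 34 + 31
34 = 1 × 31 + 3
31 = 10 × 3 + 1
3 = 3 × 1 + 0

GCD(31, 34) = 1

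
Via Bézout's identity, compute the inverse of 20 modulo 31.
Extended GCD: 20(14) + 31(-9) = 1. So 20^(-1) ≡ 14 ≡ 14 (mod 31). Verify: 20 × 14 = 280 ≡ 1 (mod 31)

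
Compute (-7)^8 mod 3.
(-7) ≡ 2 (mod 3). 8 = 8 (binary 1000). Repeated squaring mod 3: 2^1 ≡ 2; 2^2 ≡ 2² = 4 ≡ 1; 2^4 ≡ 1² = 1 ≡ 1; 2^8 ≡ 1² = 1 ≡ 1. So (-7)^8 ≡ 1 (mod 3).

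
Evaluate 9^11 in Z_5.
Using Fermat: 9^{4} ≡ 1 (mod 5). 11 ≡ 3 (mod 4). So 9^{11} ≡ 9^{3} ≡ 4 (mod 5)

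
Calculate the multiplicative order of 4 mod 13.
Powers of 4 mod 13: 4^1≡4, 4^2≡3, 4^3≡12, 4^4≡9, 4^5≡10, 4^6≡1. Order = 6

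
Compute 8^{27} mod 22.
2

Using successive squaring:
Binary expansion of 27: 11011
Powers of 8 mod 22 (each is the square of the previous):
  8^1 ≡ 8 (mod 22)
  8^2 ≡ 8² = 64 ≡ 20 (mod 22)
  8^4 ≡ 20² = 400 ≡ 4 (mod 22)
  8^8 ≡ 4² = 16 ≡ 16 (mod 22)
  8^16 ≡ 16² = 256 ≡ 14 (mod 22)
27 = 16 + 8 + 2 + 1, so 8^27 = 8^16 × 8^8 × 8^2 × 8^1 ≡ 14 × 16 × 20 × 8 (mod 22)
Multiplying step by step:
  14 × 16 = 224 ≡ 4 (mod 22)
  4 × 20 = 80 ≡ 14 (mod 22)
  14 × 8 = 112 ≡ 2 (mod 22)
Result: 8^27 ≡ 2 (mod 22)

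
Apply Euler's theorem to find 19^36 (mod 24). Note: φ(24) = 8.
By Euler: 19^{8} ≡ 1 (mod 24) since gcd(19, 24) = 1. 36 = 4×8 + 4. So 19^{36} ≡ 19^{4} ≡ 1 (mod 24)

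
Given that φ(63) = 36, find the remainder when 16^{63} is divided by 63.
By Euler: 16^{36} ≡ 1 (mod 63) since gcd(16, 63) = 1. 63 = 1×36 + 27. So 16^{63} ≡ 16^{27} ≡ 1 (mod 63)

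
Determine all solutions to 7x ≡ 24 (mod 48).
24

Since gcd(7, 48) = 1 divides 24, a solution exists.
Multiply both sides by the inverse of 7 mod 48:
  7^(-1) mod 48 = 7
  x ≡ 7 × 24 ≡ 168 ≡ 24 (mod 48)
Verification: 7 × 24 = 168 = 3 × 48 + 24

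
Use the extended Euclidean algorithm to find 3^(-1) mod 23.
Extended GCD: 3(8) + 23(-1) = 1. So 3^(-1) ≡ 8 ≡ 8 (mod 23). Verify: 3 × 8 = 24 ≡ 1 (mod 23)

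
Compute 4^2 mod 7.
2 = 2 (binary 10). Repeated squaring mod 7: 4^1 ≡ 4; 4^2 ≡ 4² = 16 ≡ 2. So 4^2 ≡ 2 (mod 7).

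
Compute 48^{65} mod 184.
104

Using successive squaring:
Binary expansion of 65: 1000001
Powers of 48 mod 184 (each is the square of the previous):
  48^1 ≡ 48 (mod 184)
  48^2 ≡ 48² = 2304 ≡ 96 (mod 184)
  48^4 ≡ 96² = 9216 ≡ 16 (mod 184)
  48^8 ≡ 16² = 256 ≡ 72 (mod 184)
  48^16 ≡ 72² = 5184 ≡ 32 (mod 184)
  48^32 ≡ 32² = 1024 ≡ 104 (mod 184)
  48^64 ≡ 104² = 10816 ≡ 144 (mod 184)
65 = 64 + 1, so 48^65 = 48^64 × 48^1 ≡ 144 × 48 (mod 184)
Multiplying step by step:
  144 × 48 = 6912 ≡ 104 (mod 184)
Result: 48^65 ≡ 104 (mod 184)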